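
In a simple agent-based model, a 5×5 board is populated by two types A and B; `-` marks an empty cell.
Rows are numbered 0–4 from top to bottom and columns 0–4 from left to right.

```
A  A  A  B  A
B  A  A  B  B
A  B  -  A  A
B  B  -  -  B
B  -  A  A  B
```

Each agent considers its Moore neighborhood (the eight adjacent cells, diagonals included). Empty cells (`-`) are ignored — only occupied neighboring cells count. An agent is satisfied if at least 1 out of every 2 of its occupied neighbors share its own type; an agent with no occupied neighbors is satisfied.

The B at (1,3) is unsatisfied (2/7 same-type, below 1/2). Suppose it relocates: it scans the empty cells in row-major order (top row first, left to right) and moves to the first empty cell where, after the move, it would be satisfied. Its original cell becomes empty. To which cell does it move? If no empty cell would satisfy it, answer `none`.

(4,1)

Vacating (1,3). Empty cells in order:
  (2,2): 2/5 same-type → still unsatisfied.
  (3,2): 2/5 same-type → still unsatisfied.
  (3,3): 2/6 same-type → still unsatisfied.
  (4,1): 3/4 same-type → satisfied — stop here.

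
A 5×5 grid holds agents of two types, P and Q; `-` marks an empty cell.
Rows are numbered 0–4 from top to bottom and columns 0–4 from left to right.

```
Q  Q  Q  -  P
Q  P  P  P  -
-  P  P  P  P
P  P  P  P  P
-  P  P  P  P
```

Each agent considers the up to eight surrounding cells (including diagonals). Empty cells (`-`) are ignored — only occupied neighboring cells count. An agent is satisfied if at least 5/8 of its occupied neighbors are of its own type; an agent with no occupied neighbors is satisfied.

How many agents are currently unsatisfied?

(0,0)Q 2/3 ✓
(0,1)Q 3/5 ✗
(0,2)Q 1/4 ✗
(0,4)P 1/1 ✓
(1,0)Q 2/4 ✗
(1,1)P 3/7 ✗
(1,2)P 5/7 ✓
(1,3)P 5/6 ✓
(2,1)P 6/7 ✓
(2,2)P 8/8 ✓
(2,3)P 7/7 ✓
(2,4)P 4/4 ✓
(3,0)P 3/3 ✓
(3,1)P 6/6 ✓
(3,2)P 8/8 ✓
(3,3)P 8/8 ✓
(3,4)P 5/5 ✓
(4,1)P 4/4 ✓
(4,2)P 5/5 ✓
(4,3)P 5/5 ✓
(4,4)P 3/3 ✓
Unsatisfied: (0,1), (0,2), (1,0), (1,1) — 4 in total.

4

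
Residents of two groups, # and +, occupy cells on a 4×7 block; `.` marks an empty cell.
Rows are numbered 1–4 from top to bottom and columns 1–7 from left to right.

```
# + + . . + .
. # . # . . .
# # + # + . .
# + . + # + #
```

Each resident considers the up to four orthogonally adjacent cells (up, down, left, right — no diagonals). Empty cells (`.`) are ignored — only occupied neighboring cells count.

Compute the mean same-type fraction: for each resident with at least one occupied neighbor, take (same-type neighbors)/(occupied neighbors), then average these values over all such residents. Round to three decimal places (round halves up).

Row 1: (1,1)# 0/1 · (1,2)+ 1/3 · (1,3)+ 1/1 · (1,6)+ — no occupied neighbors
Row 2: (2,2)# 1/2 · (2,4)# 1/1
Row 3: (3,1)# 2/2 · (3,2)# 2/4 · (3,3)+ 0/2 · (3,4)# 1/4 · (3,5)+ 0/2
Row 4: (4,1)# 1/2 · (4,2)+ 0/2 · (4,4)+ 0/2 · (4,5)# 0/3 · (4,6)+ 0/2 · (4,7)# 0/1
Sum over 16 residents: 0/1 + 1/3 + 1/1 + 1/2 + 1/1 + 2/2 + 2/4 + 0/2 + 1/4 + 0/2 + 1/2 + 0/2 + 0/2 + 0/3 + 0/2 + 0/1 = 61/12; mean = 61/12 ÷ 16 = 61/192 = 0.317708… → 0.318.

0.318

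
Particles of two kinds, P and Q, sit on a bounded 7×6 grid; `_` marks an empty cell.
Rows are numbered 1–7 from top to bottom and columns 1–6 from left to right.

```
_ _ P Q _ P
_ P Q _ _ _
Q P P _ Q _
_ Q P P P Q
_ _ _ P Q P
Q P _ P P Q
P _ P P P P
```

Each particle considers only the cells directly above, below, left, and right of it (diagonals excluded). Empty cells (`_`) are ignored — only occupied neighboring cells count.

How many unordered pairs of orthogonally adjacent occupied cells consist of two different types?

Scan each occupied cell's neighbors to the right and below so each pair is counted once.
Row 1: P(1,3)–Q(1,4)≠ P(1,3)–Q(2,3)≠  → 2/2 unlike.
Row 2: P(2,2)–Q(2,3)≠ P(2,2)–P(3,2)= Q(2,3)–P(3,3)≠  → 2/3 unlike.
Row 3: Q(3,1)–P(3,2)≠ P(3,2)–P(3,3)= P(3,2)–Q(4,2)≠ P(3,3)–P(4,3)= Q(3,5)–P(4,5)≠  → 3/5 unlike.
Row 4: Q(4,2)–P(4,3)≠ P(4,3)–P(4,4)= P(4,4)–P(4,5)= P(4,4)–P(5,4)= P(4,5)–Q(4,6)≠ P(4,5)–Q(5,5)≠ Q(4,6)–P(5,6)≠  → 4/7 unlike.
Row 5: P(5,4)–Q(5,5)≠ P(5,4)–P(6,4)= Q(5,5)–P(5,6)≠ Q(5,5)–P(6,5)≠ P(5,6)–Q(6,6)≠  → 4/5 unlike.
Row 6: Q(6,1)–P(6,2)≠ Q(6,1)–P(7,1)≠ P(6,4)–P(6,5)= P(6,4)–P(7,4)= P(6,5)–Q(6,6)≠ P(6,5)–P(7,5)= Q(6,6)–P(7,6)≠  → 4/7 unlike.
Row 7: P(7,3)–P(7,4)= P(7,4)–P(7,5)= P(7,5)–P(7,6)=  → 0/3 unlike.
Total adjacent occupied pairs: 32; unlike-type pairs: 19.

19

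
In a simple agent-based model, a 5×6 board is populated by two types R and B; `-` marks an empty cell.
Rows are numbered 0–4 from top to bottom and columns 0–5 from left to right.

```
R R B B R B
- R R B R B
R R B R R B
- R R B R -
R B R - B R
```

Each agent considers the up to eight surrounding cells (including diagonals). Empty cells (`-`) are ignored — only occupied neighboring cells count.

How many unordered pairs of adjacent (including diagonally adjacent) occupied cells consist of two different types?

36

Scan each occupied cell's neighbors to the right and below (and the two forward diagonals) so each pair is counted once.
From row 0: 10 unlike of 19 pairs (running 10/19).
From row 1: 9 unlike of 18 pairs (running 19/37).
From row 2: 8 unlike of 17 pairs (running 27/54).
From row 3: 6 unlike of 12 pairs (running 33/66).
From row 4: 3 unlike of 3 pairs (running 36/69).
Total adjacent occupied pairs: 69; unlike-type pairs: 36.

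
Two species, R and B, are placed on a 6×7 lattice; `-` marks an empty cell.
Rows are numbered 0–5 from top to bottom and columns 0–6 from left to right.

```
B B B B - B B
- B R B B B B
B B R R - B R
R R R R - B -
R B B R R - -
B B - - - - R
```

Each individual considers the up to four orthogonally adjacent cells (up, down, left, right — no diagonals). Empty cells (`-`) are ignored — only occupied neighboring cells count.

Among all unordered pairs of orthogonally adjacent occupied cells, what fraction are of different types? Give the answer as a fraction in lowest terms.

1/3

Scan each occupied cell's neighbors to the right and below so each pair is counted once.
From row 0: 1 unlike of 9 pairs (running 1/9).
From row 1: 4 unlike of 10 pairs (running 5/19).
From row 2: 4 unlike of 9 pairs (running 9/28).
From row 3: 2 unlike of 7 pairs (running 11/35).
From row 4: 3 unlike of 6 pairs (running 14/41).
From row 5: 0 unlike of 1 pairs (running 14/42).
Total adjacent occupied pairs: 42; unlike-type pairs: 14.
14/42 reduces to 1/3.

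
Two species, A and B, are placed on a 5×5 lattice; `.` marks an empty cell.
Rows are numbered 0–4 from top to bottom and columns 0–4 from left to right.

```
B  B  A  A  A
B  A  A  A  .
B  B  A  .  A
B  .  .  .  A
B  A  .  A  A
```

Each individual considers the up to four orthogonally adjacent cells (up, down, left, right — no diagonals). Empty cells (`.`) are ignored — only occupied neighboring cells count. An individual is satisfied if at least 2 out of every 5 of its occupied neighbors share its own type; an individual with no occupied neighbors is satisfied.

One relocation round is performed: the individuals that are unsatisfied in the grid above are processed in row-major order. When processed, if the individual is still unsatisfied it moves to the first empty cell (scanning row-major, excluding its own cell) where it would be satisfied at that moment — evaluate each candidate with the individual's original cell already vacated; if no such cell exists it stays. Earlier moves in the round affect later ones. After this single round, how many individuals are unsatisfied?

0

Initially unsatisfied (in order): (0,1), (1,1), (2,1), (4,1).
  (0,1) → (3,1).
  (1,1) → (0,1).
  (2,1): now satisfied by earlier moves; stays.
  (4,1) → (1,1).
Resulting grid:
B A A A A
B A A A .
B B A . A
B B . . A
B . . A A
All satisfied now.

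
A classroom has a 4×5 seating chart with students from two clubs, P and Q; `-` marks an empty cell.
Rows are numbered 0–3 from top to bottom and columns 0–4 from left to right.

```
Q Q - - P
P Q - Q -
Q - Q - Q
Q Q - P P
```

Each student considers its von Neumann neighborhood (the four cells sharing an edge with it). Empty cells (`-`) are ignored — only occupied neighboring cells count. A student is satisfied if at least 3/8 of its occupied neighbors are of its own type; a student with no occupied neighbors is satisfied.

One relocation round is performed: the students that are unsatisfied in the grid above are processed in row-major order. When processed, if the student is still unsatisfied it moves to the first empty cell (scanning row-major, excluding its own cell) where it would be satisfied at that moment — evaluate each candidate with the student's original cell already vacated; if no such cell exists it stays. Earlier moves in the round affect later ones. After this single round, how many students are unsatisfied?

Initially unsatisfied (in order): (1,0), (2,4).
  (1,0) → (0,3).
  (2,4) → (0,2).
Resulting grid:
Q Q Q P P
- Q - Q -
Q - Q - -
Q Q - P P
Unsatisfied now: (0,3), (1,3).

2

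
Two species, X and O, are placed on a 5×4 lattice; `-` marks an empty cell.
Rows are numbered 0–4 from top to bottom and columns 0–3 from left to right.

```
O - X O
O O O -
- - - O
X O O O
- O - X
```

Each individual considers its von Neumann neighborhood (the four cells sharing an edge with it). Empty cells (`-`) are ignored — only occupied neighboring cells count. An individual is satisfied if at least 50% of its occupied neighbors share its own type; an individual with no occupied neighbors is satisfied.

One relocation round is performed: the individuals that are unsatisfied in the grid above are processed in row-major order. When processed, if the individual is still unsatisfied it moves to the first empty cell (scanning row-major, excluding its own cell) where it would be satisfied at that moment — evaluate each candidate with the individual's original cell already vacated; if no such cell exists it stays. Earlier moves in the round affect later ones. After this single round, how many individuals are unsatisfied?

Initially unsatisfied (in order): (0,2), (0,3), (3,0), (4,3).
  (0,2) → (2,0).
  (0,3): now satisfied by earlier moves; stays.
  (3,0): now satisfied by earlier moves; stays.
  (4,3) → (4,0).
Resulting grid:
O - - O
O O O -
X - - O
X O O O
X O - -
All satisfied now.

0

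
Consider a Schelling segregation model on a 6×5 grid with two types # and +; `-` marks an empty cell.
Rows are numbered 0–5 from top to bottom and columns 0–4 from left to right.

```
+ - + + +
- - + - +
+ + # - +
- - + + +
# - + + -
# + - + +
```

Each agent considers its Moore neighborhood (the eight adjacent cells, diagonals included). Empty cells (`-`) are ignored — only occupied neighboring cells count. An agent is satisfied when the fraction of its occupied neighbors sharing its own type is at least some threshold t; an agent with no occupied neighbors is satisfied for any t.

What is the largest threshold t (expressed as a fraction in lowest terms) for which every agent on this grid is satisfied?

(0,0)+ — no occupied neighbors
(0,2)+ 2/2
(0,3)+ 4/4
(0,4)+ 2/2
(1,2)+ 3/4
(1,4)+ 3/3
(2,0)+ 1/1
(2,1)+ 3/4
(2,2)# 0/4
(2,4)+ 3/3
(3,2)+ 4/5
(3,3)+ 5/6
(3,4)+ 3/3
(4,0)# 1/2
(4,2)+ 5/5
(4,3)+ 6/6
(5,0)# 1/2
(5,1)+ 1/3
(5,3)+ 3/3
(5,4)+ 2/2
The smallest same-type fraction is 0/4 at (2,2), which reduces to 0/1. Any threshold above that leaves this agent unsatisfied.

0/1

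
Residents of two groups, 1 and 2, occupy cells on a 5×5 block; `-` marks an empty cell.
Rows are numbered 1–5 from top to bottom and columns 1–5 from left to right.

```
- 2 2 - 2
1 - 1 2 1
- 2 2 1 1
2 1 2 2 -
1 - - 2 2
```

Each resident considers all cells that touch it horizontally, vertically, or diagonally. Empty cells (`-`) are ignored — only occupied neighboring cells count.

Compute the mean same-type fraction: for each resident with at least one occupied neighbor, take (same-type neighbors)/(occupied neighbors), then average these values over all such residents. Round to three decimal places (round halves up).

0.498

(1,2)2 1/3
(1,3)2 2/3
(1,5)2 1/2
(2,1)1 0/2
(2,3)1 1/6
(2,4)2 3/7
(2,5)1 2/4
(3,2)2 3/6
(3,3)2 4/7
(3,4)1 3/7
(3,5)1 2/4
(4,1)2 1/3
(4,2)1 1/5
(4,3)2 4/6
(4,4)2 4/6
(5,1)1 1/2
(5,4)2 3/3
(5,5)2 2/2
Sum over 18 residents: 1/3 + 2/3 + 1/2 + 0/2 + 1/6 + 3/7 + 2/4 + 3/6 + 4/7 + 3/7 + 2/4 + 1/3 + 1/5 + 4/6 + 4/6 + 1/2 + 3/3 + 2/2 = 941/105; mean = 941/105 ÷ 18 = 941/1890 = 0.497883… → 0.498.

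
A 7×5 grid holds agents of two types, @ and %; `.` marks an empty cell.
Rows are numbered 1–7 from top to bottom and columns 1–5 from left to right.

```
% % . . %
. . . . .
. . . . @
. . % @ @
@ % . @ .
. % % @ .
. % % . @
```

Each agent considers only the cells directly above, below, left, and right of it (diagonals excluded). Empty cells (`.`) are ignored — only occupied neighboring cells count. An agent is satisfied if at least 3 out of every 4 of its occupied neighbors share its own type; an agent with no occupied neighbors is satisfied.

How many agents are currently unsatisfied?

6

Row 1: (1,1)% 1/1 ✓ · (1,2)% 1/1 ✓ · (1,5)% 0/0 ✓
Row 3: (3,5)@ 1/1 ✓
Row 4: (4,3)% 0/1 ✗ · (4,4)@ 2/3 ✗ · (4,5)@ 2/2 ✓
Row 5: (5,1)@ 0/1 ✗ · (5,2)% 1/2 ✗ · (5,4)@ 2/2 ✓
Row 6: (6,2)% 3/3 ✓ · (6,3)% 2/3 ✗ · (6,4)@ 1/2 ✗
Row 7: (7,2)% 2/2 ✓ · (7,3)% 2/2 ✓ · (7,5)@ 0/0 ✓
Unsatisfied: (4,3), (4,4), (5,1), (5,2), (6,3), (6,4) — 6 in total.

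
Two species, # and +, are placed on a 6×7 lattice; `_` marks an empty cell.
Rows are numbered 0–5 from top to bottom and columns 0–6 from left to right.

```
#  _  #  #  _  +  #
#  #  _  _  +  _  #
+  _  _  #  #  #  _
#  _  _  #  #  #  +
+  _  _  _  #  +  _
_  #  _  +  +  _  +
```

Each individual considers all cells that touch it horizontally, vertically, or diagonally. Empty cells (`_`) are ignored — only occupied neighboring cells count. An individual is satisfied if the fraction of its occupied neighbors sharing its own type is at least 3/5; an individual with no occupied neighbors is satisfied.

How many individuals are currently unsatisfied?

12

(0,0)# 2/2 satisfied
(0,2)# 2/2 satisfied
(0,3)# 1/2 not
(0,5)+ 1/3 not
(0,6)# 1/2 not
(1,0)# 2/3 satisfied
(1,1)# 3/4 satisfied
(1,4)+ 1/5 not
(1,6)# 2/3 satisfied
(2,0)+ 0/3 not
(2,3)# 3/4 satisfied
(2,4)# 5/6 satisfied
(2,5)# 4/6 satisfied
(3,0)# 0/2 not
(3,3)# 4/4 satisfied
(3,4)# 6/7 satisfied
(3,5)# 4/6 satisfied
(3,6)+ 1/3 not
(4,0)+ 0/2 not
(4,4)# 3/6 not
(4,5)+ 3/6 not
(5,1)# 0/1 not
(5,3)+ 1/2 not
(5,4)+ 2/3 satisfied
(5,6)+ 1/1 satisfied
Unsatisfied: (0,3), (0,5), (0,6), (1,4), (2,0), (3,0), (3,6), (4,0), (4,4), (4,5), (5,1), (5,3) — 12 in total.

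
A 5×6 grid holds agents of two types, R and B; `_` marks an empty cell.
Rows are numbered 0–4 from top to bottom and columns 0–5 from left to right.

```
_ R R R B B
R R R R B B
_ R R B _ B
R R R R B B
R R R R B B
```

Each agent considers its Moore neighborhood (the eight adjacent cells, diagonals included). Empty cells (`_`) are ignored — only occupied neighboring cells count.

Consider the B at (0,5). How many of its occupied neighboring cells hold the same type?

3

Occupied neighbors of (0,5): (0,4)=B, (1,4)=B, (1,5)=B.
Same type (B): 3 of 3.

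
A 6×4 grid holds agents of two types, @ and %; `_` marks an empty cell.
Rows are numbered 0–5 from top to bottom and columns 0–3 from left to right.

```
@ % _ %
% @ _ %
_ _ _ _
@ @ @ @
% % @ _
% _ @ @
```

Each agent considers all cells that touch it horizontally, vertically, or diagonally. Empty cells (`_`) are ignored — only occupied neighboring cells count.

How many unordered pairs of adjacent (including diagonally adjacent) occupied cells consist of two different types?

Scan each occupied cell's neighbors to the right and below (and the two forward diagonals) so each pair is counted once.
Row 0: @(0,0)–%(0,1)≠ @(0,0)–%(1,0)≠ @(0,0)–@(1,1)= %(0,1)–@(1,1)≠ %(0,1)–%(1,0)= %(0,3)–%(1,3)=  → 3/6 unlike.
Row 1: %(1,0)–@(1,1)≠  → 1/1 unlike.
Row 3: @(3,0)–@(3,1)= @(3,0)–%(4,0)≠ @(3,0)–%(4,1)≠ @(3,1)–@(3,2)= @(3,1)–%(4,1)≠ @(3,1)–@(4,2)= @(3,1)–%(4,0)≠ @(3,2)–@(3,3)= @(3,2)–@(4,2)= @(3,2)–%(4,1)≠ @(3,3)–@(4,2)=  → 5/11 unlike.
Row 4: %(4,0)–%(4,1)= %(4,0)–%(5,0)= %(4,1)–@(4,2)≠ %(4,1)–@(5,2)≠ %(4,1)–%(5,0)= @(4,2)–@(5,2)= @(4,2)–@(5,3)=  → 2/7 unlike.
Row 5: @(5,2)–@(5,3)=  → 0/1 unlike.
Total adjacent occupied pairs: 26; unlike-type pairs: 11.

11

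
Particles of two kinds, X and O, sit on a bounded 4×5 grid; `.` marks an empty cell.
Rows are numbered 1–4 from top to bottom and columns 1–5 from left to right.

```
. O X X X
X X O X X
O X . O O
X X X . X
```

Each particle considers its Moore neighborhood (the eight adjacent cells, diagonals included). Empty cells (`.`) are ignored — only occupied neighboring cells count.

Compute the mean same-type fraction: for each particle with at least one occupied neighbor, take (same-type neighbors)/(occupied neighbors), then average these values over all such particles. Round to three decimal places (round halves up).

Row 1: (1,2)O 1/4 · (1,3)X 3/5 · (1,4)X 4/5 · (1,5)X 3/3
Row 2: (2,1)X 2/4 · (2,2)X 3/6 · (2,3)O 2/7 · (2,4)X 4/7 · (2,5)X 3/5
Row 3: (3,1)O 0/5 · (3,2)X 5/7 · (3,4)O 2/6 · (3,5)O 1/4
Row 4: (4,1)X 2/3 · (4,2)X 3/4 · (4,3)X 2/3 · (4,5)X 0/2
Sum over 17 particles: 1/4 + 3/5 + 4/5 + 3/3 + 2/4 + 3/6 + 2/7 + 4/7 + 3/5 + 0/5 + 5/7 + 2/6 + 1/4 + 2/3 + 3/4 + 2/3 + 0/2 = 713/84; mean = 713/84 ÷ 17 = 713/1428 = 0.499299… → 0.499.

0.499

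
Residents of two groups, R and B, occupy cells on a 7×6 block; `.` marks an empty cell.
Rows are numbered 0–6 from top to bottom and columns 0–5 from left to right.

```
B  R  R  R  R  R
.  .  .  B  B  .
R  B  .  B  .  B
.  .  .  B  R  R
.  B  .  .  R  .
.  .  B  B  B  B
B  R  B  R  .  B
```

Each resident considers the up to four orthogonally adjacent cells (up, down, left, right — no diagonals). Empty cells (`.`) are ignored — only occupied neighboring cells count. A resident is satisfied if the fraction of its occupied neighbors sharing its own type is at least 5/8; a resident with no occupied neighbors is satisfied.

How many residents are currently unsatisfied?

13

(0,0)B 0/1 not
(0,1)R 1/2 not
(0,2)R 2/2 satisfied
(0,3)R 2/3 satisfied
(0,4)R 2/3 satisfied
(0,5)R 1/1 satisfied
(1,3)B 2/3 satisfied
(1,4)B 1/2 not
(2,0)R 0/1 not
(2,1)B 0/1 not
(2,3)B 2/2 satisfied
(2,5)B 0/1 not
(3,3)B 1/2 not
(3,4)R 2/3 satisfied
(3,5)R 1/2 not
(4,1)B 0/0 satisfied
(4,4)R 1/2 not
(5,2)B 2/2 satisfied
(5,3)B 2/3 satisfied
(5,4)B 2/3 satisfied
(5,5)B 2/2 satisfied
(6,0)B 0/1 not
(6,1)R 0/2 not
(6,2)B 1/3 not
(6,3)R 0/2 not
(6,5)B 1/1 satisfied
Unsatisfied: (0,0), (0,1), (1,4), (2,0), (2,1), (2,5), (3,3), (3,5), (4,4), (6,0), (6,1), (6,2), (6,3) — 13 in total.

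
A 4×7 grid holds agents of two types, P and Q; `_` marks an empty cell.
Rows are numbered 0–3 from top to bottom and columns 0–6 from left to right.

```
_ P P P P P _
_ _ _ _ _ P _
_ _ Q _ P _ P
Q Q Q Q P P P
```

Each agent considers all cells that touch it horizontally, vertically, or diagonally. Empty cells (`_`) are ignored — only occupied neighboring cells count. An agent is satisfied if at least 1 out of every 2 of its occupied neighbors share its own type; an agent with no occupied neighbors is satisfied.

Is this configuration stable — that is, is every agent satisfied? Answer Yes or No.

Row 0: (0,1)P 1/1 ok · (0,2)P 2/2 ok · (0,3)P 2/2 ok · (0,4)P 3/3 ok · (0,5)P 2/2 ok
Row 1: (1,5)P 4/4 ok
Row 2: (2,2)Q 3/3 ok · (2,4)P 3/4 ok · (2,6)P 3/3 ok
Row 3: (3,0)Q 1/1 ok · (3,1)Q 3/3 ok · (3,2)Q 3/3 ok · (3,3)Q 2/4 ok · (3,4)P 2/3 ok · (3,5)P 4/4 ok · (3,6)P 2/2 ok
All meet the threshold, so the configuration is stable.

Yes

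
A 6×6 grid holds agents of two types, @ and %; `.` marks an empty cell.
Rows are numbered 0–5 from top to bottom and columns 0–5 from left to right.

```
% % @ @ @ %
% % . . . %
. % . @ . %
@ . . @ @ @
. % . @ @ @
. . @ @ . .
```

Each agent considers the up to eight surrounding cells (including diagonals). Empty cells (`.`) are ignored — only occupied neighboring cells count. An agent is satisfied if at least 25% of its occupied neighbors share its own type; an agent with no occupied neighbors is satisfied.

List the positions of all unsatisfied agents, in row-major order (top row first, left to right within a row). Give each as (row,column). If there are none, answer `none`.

(3,0), (4,1)

Row 0: (0,0)% 3/3 ok · (0,1)% 3/4 ok · (0,2)@ 1/3 ok · (0,3)@ 2/2 ok · (0,4)@ 1/3 ok · (0,5)% 1/2 ok
Row 1: (1,0)% 4/4 ok · (1,1)% 4/5 ok · (1,5)% 2/3 ok
Row 2: (2,1)% 2/3 ok · (2,3)@ 2/2 ok · (2,5)% 1/3 ok
Row 3: (3,0)@ 0/2 unhappy · (3,3)@ 4/4 ok · (3,4)@ 6/7 ok · (3,5)@ 3/4 ok
Row 4: (4,1)% 0/2 unhappy · (4,3)@ 5/5 ok · (4,4)@ 6/6 ok · (4,5)@ 3/3 ok
Row 5: (5,2)@ 2/3 ok · (5,3)@ 3/3 ok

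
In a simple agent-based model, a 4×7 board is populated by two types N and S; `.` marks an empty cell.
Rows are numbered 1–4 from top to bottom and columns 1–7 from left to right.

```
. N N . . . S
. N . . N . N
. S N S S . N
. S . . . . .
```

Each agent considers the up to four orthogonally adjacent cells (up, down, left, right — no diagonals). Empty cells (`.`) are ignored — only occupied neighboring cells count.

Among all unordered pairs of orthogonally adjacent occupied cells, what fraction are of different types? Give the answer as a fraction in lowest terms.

Scan each occupied cell's neighbors to the right and below so each pair is counted once.
Row 1: N(1,2)–N(1,3)= N(1,2)–N(2,2)= S(1,7)–N(2,7)≠  → 1/3 unlike.
Row 2: N(2,2)–S(3,2)≠ N(2,5)–S(3,5)≠ N(2,7)–N(3,7)=  → 2/3 unlike.
Row 3: S(3,2)–N(3,3)≠ S(3,2)–S(4,2)= N(3,3)–S(3,4)≠ S(3,4)–S(3,5)=  → 2/4 unlike.
Total adjacent occupied pairs: 10; unlike-type pairs: 5.
5/10 reduces to 1/2.

1/2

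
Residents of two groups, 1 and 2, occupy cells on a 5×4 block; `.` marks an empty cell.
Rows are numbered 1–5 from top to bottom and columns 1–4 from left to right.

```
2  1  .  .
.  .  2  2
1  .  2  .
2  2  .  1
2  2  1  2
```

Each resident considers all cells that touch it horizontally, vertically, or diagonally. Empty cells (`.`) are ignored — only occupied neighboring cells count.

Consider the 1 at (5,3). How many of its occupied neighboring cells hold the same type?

1

Occupied neighbors of (5,3): (4,2)=2, (4,4)=1, (5,2)=2, (5,4)=2.
Same type (1): 1 of 4.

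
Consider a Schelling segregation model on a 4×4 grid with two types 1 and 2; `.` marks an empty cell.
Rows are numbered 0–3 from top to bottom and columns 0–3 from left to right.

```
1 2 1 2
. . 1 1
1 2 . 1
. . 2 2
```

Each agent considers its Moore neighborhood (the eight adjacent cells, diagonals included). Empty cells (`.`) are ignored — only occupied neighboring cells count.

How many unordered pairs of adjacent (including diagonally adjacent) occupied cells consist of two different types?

10

Scan each occupied cell's neighbors to the right and below (and the two forward diagonals) so each pair is counted once.
From row 0: 6 unlike of 8 pairs (running 6/8).
From row 1: 1 unlike of 4 pairs (running 7/12).
From row 2: 3 unlike of 4 pairs (running 10/16).
From row 3: 0 unlike of 1 pairs (running 10/17).
Total adjacent occupied pairs: 17; unlike-type pairs: 10.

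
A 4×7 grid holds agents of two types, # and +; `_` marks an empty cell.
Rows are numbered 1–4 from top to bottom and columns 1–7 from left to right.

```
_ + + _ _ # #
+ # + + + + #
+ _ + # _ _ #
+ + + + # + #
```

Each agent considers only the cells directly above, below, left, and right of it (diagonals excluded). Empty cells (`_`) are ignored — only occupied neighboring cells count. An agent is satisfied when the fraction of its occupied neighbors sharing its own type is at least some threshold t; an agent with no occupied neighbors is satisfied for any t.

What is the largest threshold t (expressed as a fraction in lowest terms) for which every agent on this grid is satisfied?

0/1

Row 1: (1,2)+ 1/2 · (1,3)+ 2/2 · (1,6)# 1/2 · (1,7)# 2/2
Row 2: (2,1)+ 1/2 · (2,2)# 0/3 · (2,3)+ 3/4 · (2,4)+ 2/3 · (2,5)+ 2/2 · (2,6)+ 1/3 · (2,7)# 2/3
Row 3: (3,1)+ 2/2 · (3,3)+ 2/3 · (3,4)# 0/3 · (3,7)# 2/2
Row 4: (4,1)+ 2/2 · (4,2)+ 2/2 · (4,3)+ 3/3 · (4,4)+ 1/3 · (4,5)# 0/2 · (4,6)+ 0/2 · (4,7)# 1/2
The smallest same-type fraction is 0/3 at (2,2), which reduces to 0/1. Any threshold above that leaves this agent unsatisfied.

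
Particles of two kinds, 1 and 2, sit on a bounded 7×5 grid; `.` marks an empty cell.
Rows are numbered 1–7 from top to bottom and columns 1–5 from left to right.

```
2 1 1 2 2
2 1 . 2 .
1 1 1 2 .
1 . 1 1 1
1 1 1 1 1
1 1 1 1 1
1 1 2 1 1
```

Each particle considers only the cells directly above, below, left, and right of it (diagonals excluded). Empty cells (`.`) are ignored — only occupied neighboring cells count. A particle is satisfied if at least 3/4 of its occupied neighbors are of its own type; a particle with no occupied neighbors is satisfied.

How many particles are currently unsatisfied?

Row 1: (1,1)2 1/2 unhappy · (1,2)1 2/3 unhappy · (1,3)1 1/2 unhappy · (1,4)2 2/3 unhappy · (1,5)2 1/1 ok
Row 2: (2,1)2 1/3 unhappy · (2,2)1 2/3 unhappy · (2,4)2 2/2 ok
Row 3: (3,1)1 2/3 unhappy · (3,2)1 3/3 ok · (3,3)1 2/3 unhappy · (3,4)2 1/3 unhappy
Row 4: (4,1)1 2/2 ok · (4,3)1 3/3 ok · (4,4)1 3/4 ok · (4,5)1 2/2 ok
Row 5: (5,1)1 3/3 ok · (5,2)1 3/3 ok · (5,3)1 4/4 ok · (5,4)1 4/4 ok · (5,5)1 3/3 ok
Row 6: (6,1)1 3/3 ok · (6,2)1 4/4 ok · (6,3)1 3/4 ok · (6,4)1 4/4 ok · (6,5)1 3/3 ok
Row 7: (7,1)1 2/2 ok · (7,2)1 2/3 unhappy · (7,3)2 0/3 unhappy · (7,4)1 2/3 unhappy · (7,5)1 2/2 ok
Unsatisfied: (1,1), (1,2), (1,3), (1,4), (2,1), (2,2), (3,1), (3,3), (3,4), (7,2), (7,3), (7,4) — 12 in total.

12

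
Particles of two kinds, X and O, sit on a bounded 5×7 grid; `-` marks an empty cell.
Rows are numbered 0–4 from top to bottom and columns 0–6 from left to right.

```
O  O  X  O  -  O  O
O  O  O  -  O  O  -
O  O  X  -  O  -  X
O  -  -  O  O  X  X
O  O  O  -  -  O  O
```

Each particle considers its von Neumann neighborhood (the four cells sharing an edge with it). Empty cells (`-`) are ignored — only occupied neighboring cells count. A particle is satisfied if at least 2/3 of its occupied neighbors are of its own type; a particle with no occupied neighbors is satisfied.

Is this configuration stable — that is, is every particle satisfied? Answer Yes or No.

Row 0: (0,0)O 2/2 ✓ · (0,1)O 2/3 ✓ · (0,2)X 0/3 ✗ · (0,3)O 0/1 ✗ · (0,5)O 2/2 ✓ · (0,6)O 1/1 ✓
Row 1: (1,0)O 3/3 ✓ · (1,1)O 4/4 ✓ · (1,2)O 1/3 ✗ · (1,4)O 2/2 ✓ · (1,5)O 2/2 ✓
Row 2: (2,0)O 3/3 ✓ · (2,1)O 2/3 ✓ · (2,2)X 0/2 ✗ · (2,4)O 2/2 ✓ · (2,6)X 1/1 ✓
Row 3: (3,0)O 2/2 ✓ · (3,3)O 1/1 ✓ · (3,4)O 2/3 ✓ · (3,5)X 1/3 ✗ · (3,6)X 2/3 ✓
Row 4: (4,0)O 2/2 ✓ · (4,1)O 2/2 ✓ · (4,2)O 1/1 ✓ · (4,5)O 1/2 ✗ · (4,6)O 1/2 ✗
For instance (0,2) has only 0/3 same-type neighbors, below 2/3.

No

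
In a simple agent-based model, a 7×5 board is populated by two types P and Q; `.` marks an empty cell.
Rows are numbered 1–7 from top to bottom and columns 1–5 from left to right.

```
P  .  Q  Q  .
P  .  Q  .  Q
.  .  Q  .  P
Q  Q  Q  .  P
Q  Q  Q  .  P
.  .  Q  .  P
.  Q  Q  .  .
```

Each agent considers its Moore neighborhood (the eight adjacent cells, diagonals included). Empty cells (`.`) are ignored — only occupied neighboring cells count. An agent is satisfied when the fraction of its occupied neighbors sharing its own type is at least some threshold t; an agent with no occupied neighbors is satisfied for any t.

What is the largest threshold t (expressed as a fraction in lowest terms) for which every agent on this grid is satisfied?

Row 1: (1,1)P 1/1 · (1,3)Q 2/2 · (1,4)Q 3/3
Row 2: (2,1)P 1/1 · (2,3)Q 3/3 · (2,5)Q 1/2
Row 3: (3,3)Q 3/3 · (3,5)P 1/2
Row 4: (4,1)Q 3/3 · (4,2)Q 6/6 · (4,3)Q 4/4 · (4,5)P 2/2
Row 5: (5,1)Q 3/3 · (5,2)Q 6/6 · (5,3)Q 4/4 · (5,5)P 2/2
Row 6: (6,3)Q 4/4 · (6,5)P 1/1
Row 7: (7,2)Q 2/2 · (7,3)Q 2/2
The smallest same-type fraction is 1/2 at (2,5), which reduces to 1/2. Any threshold above that leaves this agent unsatisfied.

1/2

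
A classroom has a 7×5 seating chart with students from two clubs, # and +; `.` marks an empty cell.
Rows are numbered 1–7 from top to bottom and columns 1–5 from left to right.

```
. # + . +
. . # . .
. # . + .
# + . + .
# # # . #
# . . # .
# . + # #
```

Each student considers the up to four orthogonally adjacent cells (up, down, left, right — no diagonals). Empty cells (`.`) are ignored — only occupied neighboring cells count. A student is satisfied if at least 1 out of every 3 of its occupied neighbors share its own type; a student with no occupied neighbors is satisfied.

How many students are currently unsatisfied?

Row 1: (1,2)# 0/1 unhappy · (1,3)+ 0/2 unhappy · (1,5)+ 0/0 ok
Row 2: (2,3)# 0/1 unhappy
Row 3: (3,2)# 0/1 unhappy · (3,4)+ 1/1 ok
Row 4: (4,1)# 1/2 ok · (4,2)+ 0/3 unhappy · (4,4)+ 1/1 ok
Row 5: (5,1)# 3/3 ok · (5,2)# 2/3 ok · (5,3)# 1/1 ok · (5,5)# 0/0 ok
Row 6: (6,1)# 2/2 ok · (6,4)# 1/1 ok
Row 7: (7,1)# 1/1 ok · (7,3)+ 0/1 unhappy · (7,4)# 2/3 ok · (7,5)# 1/1 ok
Unsatisfied: (1,2), (1,3), (2,3), (3,2), (4,2), (7,3) — 6 in total.

6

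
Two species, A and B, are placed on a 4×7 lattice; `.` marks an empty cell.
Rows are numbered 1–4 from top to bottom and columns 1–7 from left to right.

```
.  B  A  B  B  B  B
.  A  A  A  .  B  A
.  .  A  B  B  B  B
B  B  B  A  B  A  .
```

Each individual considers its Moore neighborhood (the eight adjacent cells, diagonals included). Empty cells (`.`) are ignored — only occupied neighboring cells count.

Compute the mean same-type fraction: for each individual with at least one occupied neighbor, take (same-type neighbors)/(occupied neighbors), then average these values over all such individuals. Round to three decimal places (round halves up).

0.515

(1,2)B 0/3
(1,3)A 3/5
(1,4)B 1/4
(1,5)B 3/4
(1,6)B 3/4
(1,7)B 2/3
(2,2)A 3/4
(2,3)A 4/7
(2,4)A 3/7
(2,6)B 6/7
(2,7)A 0/5
(3,3)A 4/7
(3,4)B 3/7
(3,5)B 4/7
(3,6)B 4/6
(3,7)B 2/4
(4,1)B 1/1
(4,2)B 2/3
(4,3)B 2/4
(4,4)A 1/5
(4,5)B 3/5
(4,6)A 0/4
Sum over 22 individuals: 0/3 + 3/5 + 1/4 + 3/4 + 3/4 + 2/3 + 3/4 + 4/7 + 3/7 + 6/7 + 0/5 + 4/7 + 3/7 + 4/7 + 4/6 + 2/4 + 1/1 + 2/3 + 2/4 + 1/5 + 3/5 + 0/4 = 793/70; mean = 793/70 ÷ 22 = 793/1540 = 0.514935… → 0.515.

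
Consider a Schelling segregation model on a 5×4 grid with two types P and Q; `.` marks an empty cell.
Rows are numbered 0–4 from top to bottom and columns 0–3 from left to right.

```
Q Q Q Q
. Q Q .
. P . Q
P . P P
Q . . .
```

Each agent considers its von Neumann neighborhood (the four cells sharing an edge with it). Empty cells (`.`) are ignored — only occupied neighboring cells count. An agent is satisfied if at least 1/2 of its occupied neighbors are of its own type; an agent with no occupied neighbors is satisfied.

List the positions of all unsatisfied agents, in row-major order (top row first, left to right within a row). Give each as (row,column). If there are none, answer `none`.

(2,1), (2,3), (3,0), (4,0)

Row 0: (0,0)Q 1/1 ✓ · (0,1)Q 3/3 ✓ · (0,2)Q 3/3 ✓ · (0,3)Q 1/1 ✓
Row 1: (1,1)Q 2/3 ✓ · (1,2)Q 2/2 ✓
Row 2: (2,1)P 0/1 ✗ · (2,3)Q 0/1 ✗
Row 3: (3,0)P 0/1 ✗ · (3,2)P 1/1 ✓ · (3,3)P 1/2 ✓
Row 4: (4,0)Q 0/1 ✗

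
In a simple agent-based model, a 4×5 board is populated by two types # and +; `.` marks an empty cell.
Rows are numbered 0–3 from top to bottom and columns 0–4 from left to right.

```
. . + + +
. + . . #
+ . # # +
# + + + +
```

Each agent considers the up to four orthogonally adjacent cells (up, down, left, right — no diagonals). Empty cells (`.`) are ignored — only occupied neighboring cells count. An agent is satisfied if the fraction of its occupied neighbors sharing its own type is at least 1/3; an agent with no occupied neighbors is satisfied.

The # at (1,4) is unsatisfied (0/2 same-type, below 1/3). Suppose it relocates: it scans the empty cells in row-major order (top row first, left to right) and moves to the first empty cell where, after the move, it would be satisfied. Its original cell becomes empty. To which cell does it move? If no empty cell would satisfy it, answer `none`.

(0,0)

Vacating (1,4). Empty cells in order:
  (0,0): 0/0 same-type → satisfied — stop here.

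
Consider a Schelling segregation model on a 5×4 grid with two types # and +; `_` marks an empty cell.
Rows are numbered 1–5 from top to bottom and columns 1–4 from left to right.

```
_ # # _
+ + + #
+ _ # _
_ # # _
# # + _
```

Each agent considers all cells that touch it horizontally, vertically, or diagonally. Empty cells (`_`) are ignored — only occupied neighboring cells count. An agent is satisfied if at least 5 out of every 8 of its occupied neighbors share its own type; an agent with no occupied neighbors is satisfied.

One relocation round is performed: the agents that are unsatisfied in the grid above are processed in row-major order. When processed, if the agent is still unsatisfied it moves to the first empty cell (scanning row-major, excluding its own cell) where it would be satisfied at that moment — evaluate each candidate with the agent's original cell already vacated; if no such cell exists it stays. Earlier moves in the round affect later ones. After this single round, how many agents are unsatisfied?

0

Initially unsatisfied (in order): (1,2), (1,3), (2,2), (2,3), (3,3), (5,3).
  (1,2) → (1,4).
  (1,3) → (3,4).
  (2,2): now satisfied by earlier moves; stays.
  (2,3) → (1,1).
  (3,3): now satisfied by earlier moves; stays.
  (5,3) → (1,2).
Resulting grid:
+ + _ #
+ + _ #
+ _ # #
_ # # _
# # _ _
All satisfied now.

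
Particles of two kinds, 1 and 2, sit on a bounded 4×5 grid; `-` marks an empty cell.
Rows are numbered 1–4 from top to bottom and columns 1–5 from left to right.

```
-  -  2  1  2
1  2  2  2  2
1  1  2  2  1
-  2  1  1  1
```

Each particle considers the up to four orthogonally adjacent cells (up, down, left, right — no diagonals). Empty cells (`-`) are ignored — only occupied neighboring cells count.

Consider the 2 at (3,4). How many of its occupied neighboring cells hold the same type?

Occupied neighbors of (3,4): (2,4)=2, (4,4)=1, (3,3)=2, (3,5)=1.
Same type (2): 2 of 4.

2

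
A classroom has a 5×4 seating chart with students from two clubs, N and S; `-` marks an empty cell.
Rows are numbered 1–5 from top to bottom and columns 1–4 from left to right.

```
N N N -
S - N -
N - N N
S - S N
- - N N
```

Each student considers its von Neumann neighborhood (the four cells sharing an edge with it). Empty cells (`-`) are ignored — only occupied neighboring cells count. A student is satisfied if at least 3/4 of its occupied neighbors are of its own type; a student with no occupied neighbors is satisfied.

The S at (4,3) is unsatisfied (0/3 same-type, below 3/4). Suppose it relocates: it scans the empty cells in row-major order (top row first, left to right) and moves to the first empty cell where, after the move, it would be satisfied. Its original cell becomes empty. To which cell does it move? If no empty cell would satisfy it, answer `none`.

Vacating (4,3). Empty cells in order:
  (1,4): 0/1 same-type → still unsatisfied.
  (2,2): 1/3 same-type → still unsatisfied.
  (2,4): 0/2 same-type → still unsatisfied.
  (3,2): 0/2 same-type → still unsatisfied.
  (4,2): 1/1 same-type → satisfied — stop here.

(4,2)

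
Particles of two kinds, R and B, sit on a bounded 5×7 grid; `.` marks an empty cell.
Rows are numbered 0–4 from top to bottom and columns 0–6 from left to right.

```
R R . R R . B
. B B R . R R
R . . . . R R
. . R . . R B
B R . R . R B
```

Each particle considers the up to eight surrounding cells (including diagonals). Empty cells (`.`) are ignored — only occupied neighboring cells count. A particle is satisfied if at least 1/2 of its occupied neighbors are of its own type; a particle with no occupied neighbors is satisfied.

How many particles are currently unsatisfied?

9

(0,0)R 1/2 satisfied
(0,1)R 1/3 not
(0,3)R 2/3 satisfied
(0,4)R 3/3 satisfied
(0,6)B 0/2 not
(1,1)B 1/4 not
(1,2)B 1/4 not
(1,3)R 2/3 satisfied
(1,5)R 4/5 satisfied
(1,6)R 3/4 satisfied
(2,0)R 0/1 not
(2,5)R 4/5 satisfied
(2,6)R 4/5 satisfied
(3,2)R 2/2 satisfied
(3,5)R 3/5 satisfied
(3,6)B 1/5 not
(4,0)B 0/1 not
(4,1)R 1/2 satisfied
(4,3)R 1/1 satisfied
(4,5)R 1/3 not
(4,6)B 1/3 not
Unsatisfied: (0,1), (0,6), (1,1), (1,2), (2,0), (3,6), (4,0), (4,5), (4,6) — 9 in total.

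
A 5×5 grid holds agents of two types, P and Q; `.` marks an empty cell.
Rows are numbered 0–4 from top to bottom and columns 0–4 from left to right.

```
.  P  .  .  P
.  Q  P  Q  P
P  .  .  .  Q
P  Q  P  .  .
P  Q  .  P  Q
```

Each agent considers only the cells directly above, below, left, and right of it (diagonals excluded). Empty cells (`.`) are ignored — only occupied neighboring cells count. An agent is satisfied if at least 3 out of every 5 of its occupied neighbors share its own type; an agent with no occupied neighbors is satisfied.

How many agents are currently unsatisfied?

12

Row 0: (0,1)P 0/1 ✗ · (0,4)P 1/1 ✓
Row 1: (1,1)Q 0/2 ✗ · (1,2)P 0/2 ✗ · (1,3)Q 0/2 ✗ · (1,4)P 1/3 ✗
Row 2: (2,0)P 1/1 ✓ · (2,4)Q 0/1 ✗
Row 3: (3,0)P 2/3 ✓ · (3,1)Q 1/3 ✗ · (3,2)P 0/1 ✗
Row 4: (4,0)P 1/2 ✗ · (4,1)Q 1/2 ✗ · (4,3)P 0/1 ✗ · (4,4)Q 0/1 ✗
Unsatisfied: (0,1), (1,1), (1,2), (1,3), (1,4), (2,4), (3,1), (3,2), (4,0), (4,1), (4,3), (4,4) — 12 in total.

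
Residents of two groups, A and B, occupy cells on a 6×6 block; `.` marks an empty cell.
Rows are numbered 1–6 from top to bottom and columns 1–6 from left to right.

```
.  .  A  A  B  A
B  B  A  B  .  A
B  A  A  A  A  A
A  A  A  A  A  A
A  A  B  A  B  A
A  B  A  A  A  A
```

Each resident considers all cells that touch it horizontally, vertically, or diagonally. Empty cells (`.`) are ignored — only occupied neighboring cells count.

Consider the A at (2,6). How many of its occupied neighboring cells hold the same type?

Occupied neighbors of (2,6): (1,5)=B, (1,6)=A, (3,5)=A, (3,6)=A.
Same type (A): 3 of 4.

3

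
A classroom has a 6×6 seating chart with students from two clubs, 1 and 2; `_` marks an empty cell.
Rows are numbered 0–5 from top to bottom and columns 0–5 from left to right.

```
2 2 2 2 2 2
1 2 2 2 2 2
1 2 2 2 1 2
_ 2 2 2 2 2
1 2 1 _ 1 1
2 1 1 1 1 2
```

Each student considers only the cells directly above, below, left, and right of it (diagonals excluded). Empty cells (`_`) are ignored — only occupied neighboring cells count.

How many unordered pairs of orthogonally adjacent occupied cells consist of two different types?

Scan each occupied cell's neighbors to the right and below so each pair is counted once.
From row 0: 1 unlike of 11 pairs (running 1/11).
From row 1: 2 unlike of 11 pairs (running 3/22).
From row 2: 4 unlike of 10 pairs (running 7/32).
From row 3: 3 unlike of 8 pairs (running 10/40).
From row 4: 5 unlike of 8 pairs (running 15/48).
From row 5: 2 unlike of 5 pairs (running 17/53).
Total adjacent occupied pairs: 53; unlike-type pairs: 17.

17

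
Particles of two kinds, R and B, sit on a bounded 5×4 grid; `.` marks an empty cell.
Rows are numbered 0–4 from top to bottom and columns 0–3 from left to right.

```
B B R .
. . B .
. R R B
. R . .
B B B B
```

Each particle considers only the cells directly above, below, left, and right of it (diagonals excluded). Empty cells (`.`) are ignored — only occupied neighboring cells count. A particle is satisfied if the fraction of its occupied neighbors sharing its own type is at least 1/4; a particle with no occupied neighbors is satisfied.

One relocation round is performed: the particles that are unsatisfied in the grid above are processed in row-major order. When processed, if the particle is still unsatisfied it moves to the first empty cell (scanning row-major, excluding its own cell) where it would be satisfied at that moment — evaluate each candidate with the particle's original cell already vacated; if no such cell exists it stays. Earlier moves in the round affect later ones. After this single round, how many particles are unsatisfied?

Initially unsatisfied (in order): (0,2), (1,2), (2,3).
  (0,2) → (0,3).
  (1,2) → (0,2).
  (2,3) → (1,0).
Resulting grid:
B B B R
B . . .
. R R .
. R . .
B B B B
Unsatisfied now: (0,3).

1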